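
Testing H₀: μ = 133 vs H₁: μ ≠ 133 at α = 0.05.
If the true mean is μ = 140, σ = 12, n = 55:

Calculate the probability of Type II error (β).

SE = σ/√n = 12/√55 = 1.6181
Critical values: μ₀ ± z_0.025×SE = 133 ± 1.960×1.6181
Acceptance region: (129.8285, 136.1715)
Under H₁ (μ = 140): z_high = (136.1715 - 140)/1.6181 = -2.3660, z_low = (129.8285 - 140)/1.6181 = -6.2861
β = P(not reject | H₁) = Φ(-2.3660) - Φ(-6.2861) ≈ 0.0090

Answer: β ≈ 0.0090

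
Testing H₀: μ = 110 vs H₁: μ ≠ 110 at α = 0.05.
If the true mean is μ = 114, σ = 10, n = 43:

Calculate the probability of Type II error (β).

SE = σ/√n = 10/√43 = 1.5250
Critical values: μ₀ ± z_0.025×SE = 110 ± 1.960×1.5250
Acceptance region: (107.0110, 112.9890)
Under H₁ (μ = 114): z_high = (112.9890 - 114)/1.5250 = -0.6630, z_low = (107.0110 - 114)/1.5250 = -4.5830
β = P(not reject | H₁) = Φ(-0.6630) - Φ(-4.5830) ≈ 0.2537

Answer: β ≈ 0.2537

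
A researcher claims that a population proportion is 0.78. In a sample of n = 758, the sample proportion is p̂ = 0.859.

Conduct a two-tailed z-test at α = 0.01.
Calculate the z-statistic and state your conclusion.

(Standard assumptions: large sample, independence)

H₀: p = 0.78, H₁: p ≠ 0.78
Standard error: SE = √(p₀(1-p₀)/n) = √(0.78×0.22/758) = 0.015046
z-statistic: z = (p̂ - p₀)/SE = (0.859 - 0.78)/0.015046 = 5.2506
Critical value: z_0.005 = ±2.576
p-value < 0.0001
Decision: reject H₀ at α = 0.01

Answer: z = 5.2506, reject H₀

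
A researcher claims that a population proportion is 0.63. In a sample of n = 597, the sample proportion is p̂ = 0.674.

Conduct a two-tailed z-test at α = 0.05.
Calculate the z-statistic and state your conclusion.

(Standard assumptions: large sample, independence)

Answer: z = 2.2267, reject H₀

Derivation:
H₀: p = 0.63, H₁: p ≠ 0.63
Standard error: SE = √(p₀(1-p₀)/n) = √(0.63×0.37/597) = 0.019760
z-statistic: z = (p̂ - p₀)/SE = (0.674 - 0.63)/0.019760 = 2.2267
Critical value: z_0.025 = ±1.960
p-value = 0.0260
Decision: reject H₀ at α = 0.05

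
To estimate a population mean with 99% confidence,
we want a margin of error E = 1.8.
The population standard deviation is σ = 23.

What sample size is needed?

z_0.005 = 2.576
n = (z×σ/E)² = (2.576×23/1.8)²
n = 1083.4338
Round up: n = 1084

Answer: n = 1084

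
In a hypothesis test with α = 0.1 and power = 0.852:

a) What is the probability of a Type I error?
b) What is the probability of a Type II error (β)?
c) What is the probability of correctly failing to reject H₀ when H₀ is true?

Answer: a) 0.1, b) 0.148, c) 0.9

Derivation:
a) Type I error probability = α = 0.1
b) Power = P(reject H₀ | H₁ true) = 1 - β = 0.852, so Type II error probability = β = 1 - Power = 0.148
c) P(fail to reject H₀ | H₀ true) = 1 - α = 0.9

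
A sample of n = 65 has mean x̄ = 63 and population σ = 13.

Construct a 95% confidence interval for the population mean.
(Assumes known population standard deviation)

Confidence level: 95%, α = 0.05
z_0.025 = 1.960
SE = σ/√n = 13/√65 = 1.6125
Margin of error = 1.960 × 1.6125 = 3.1605
CI: x̄ ± margin = 63 ± 3.1605
CI: (59.8395, 66.1605)

Answer: (59.8395, 66.1605)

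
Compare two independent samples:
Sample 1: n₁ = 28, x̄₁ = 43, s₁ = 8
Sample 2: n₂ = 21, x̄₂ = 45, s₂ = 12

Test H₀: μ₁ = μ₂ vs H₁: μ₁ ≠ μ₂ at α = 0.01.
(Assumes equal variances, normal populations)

Answer: t = -0.6997, fail to reject H₀

Derivation:
Pooled variance: s²_p = [27×8² + 20×12²]/(47) = 98.0426
s_p = 9.9016
SE = s_p×√(1/n₁ + 1/n₂) = 9.9016×√(1/28 + 1/21) = 2.8583
t = (x̄₁ - x̄₂)/SE = (43 - 45)/2.8583 = -0.6997
df = 47, t-critical = ±2.685
Decision: fail to reject H₀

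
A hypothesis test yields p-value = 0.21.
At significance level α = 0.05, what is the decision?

Compare p-value to α:
0.21 ≥ 0.05
Decision: fail to reject H₀

Answer: fail to reject H₀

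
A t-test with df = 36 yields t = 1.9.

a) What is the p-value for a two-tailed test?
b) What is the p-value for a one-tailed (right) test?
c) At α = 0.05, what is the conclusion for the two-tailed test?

Using t-distribution with df = 36:
a) Two-tailed: p = 2×P(T > 1.9) = 0.0655
b) One-tailed: p = P(T > 1.9) = 0.0327
c) 0.0655 ≥ 0.05, fail to reject H₀

Answer: a) 0.0655, b) 0.0327, c) fail to reject H₀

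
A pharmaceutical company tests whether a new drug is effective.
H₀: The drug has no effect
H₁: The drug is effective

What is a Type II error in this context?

Type I error (α): Rejecting H₀ when H₀ is true
Type II error (β): Failing to reject H₀ when H₁ is true

Answer: Failing to detect the drug's effect when it actually works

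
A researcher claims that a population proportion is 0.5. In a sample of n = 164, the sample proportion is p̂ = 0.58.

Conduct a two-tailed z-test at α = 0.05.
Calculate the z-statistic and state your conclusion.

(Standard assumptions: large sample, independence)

Answer: z = 2.0490, reject H₀

Derivation:
H₀: p = 0.5, H₁: p ≠ 0.5
Standard error: SE = √(p₀(1-p₀)/n) = √(0.5×0.5/164) = 0.039043
z-statistic: z = (p̂ - p₀)/SE = (0.58 - 0.5)/0.039043 = 2.0490
Critical value: z_0.025 = ±1.960
p-value = 0.0405
Decision: reject H₀ at α = 0.05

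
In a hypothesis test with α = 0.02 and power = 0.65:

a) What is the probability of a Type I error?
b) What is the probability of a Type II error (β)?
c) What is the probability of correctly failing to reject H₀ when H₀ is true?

Answer: a) 0.02, b) 0.35, c) 0.98

Derivation:
a) Type I error probability = α = 0.02
b) Power = P(reject H₀ | H₁ true) = 1 - β = 0.65, so Type II error probability = β = 1 - Power = 0.35
c) P(fail to reject H₀ | H₀ true) = 1 - α = 0.98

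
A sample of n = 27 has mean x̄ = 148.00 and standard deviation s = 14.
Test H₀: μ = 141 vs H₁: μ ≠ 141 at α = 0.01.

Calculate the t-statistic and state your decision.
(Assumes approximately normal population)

df = n - 1 = 26
SE = s/√n = 14/√27 = 2.6943
t = (x̄ - μ₀)/SE = (148.00 - 141)/2.6943 = 2.5981
Critical value: t_{0.005,26} = ±2.779
p-value ≈ 0.0152
Decision: fail to reject H₀

Answer: t = 2.5981, fail to reject H₀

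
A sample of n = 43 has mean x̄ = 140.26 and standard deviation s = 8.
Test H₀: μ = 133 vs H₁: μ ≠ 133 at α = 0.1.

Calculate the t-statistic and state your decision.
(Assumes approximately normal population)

Answer: t = 5.9508, reject H₀

Derivation:
df = n - 1 = 42
SE = s/√n = 8/√43 = 1.2200
t = (x̄ - μ₀)/SE = (140.26 - 133)/1.2200 = 5.9508
Critical value: t_{0.05,42} = ±1.682
p-value < 0.0001
Decision: reject H₀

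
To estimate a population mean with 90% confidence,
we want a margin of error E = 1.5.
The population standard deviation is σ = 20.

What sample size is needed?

z_0.05 = 1.645
n = (z×σ/E)² = (1.645×20/1.5)²
n = 481.0711
Round up: n = 482

Answer: n = 482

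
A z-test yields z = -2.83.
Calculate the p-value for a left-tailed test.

For z = -2.83:
p = P(Z < -2.83) = Φ(-2.83) = 0.0023

Answer: p-value ≈ 0.0023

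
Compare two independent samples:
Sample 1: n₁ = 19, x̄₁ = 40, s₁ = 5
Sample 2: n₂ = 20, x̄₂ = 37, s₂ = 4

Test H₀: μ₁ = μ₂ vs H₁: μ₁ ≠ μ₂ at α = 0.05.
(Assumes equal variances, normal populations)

Answer: t = 2.0744, reject H₀

Derivation:
Pooled variance: s²_p = [18×5² + 19×4²]/(37) = 20.3784
s_p = 4.5142
SE = s_p×√(1/n₁ + 1/n₂) = 4.5142×√(1/19 + 1/20) = 1.4462
t = (x̄₁ - x̄₂)/SE = (40 - 37)/1.4462 = 2.0744
df = 37, t-critical = ±2.026
Decision: reject H₀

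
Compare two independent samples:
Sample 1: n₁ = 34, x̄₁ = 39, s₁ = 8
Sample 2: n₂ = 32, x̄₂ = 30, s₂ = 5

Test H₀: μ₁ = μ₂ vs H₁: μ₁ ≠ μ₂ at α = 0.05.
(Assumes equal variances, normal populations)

Pooled variance: s²_p = [33×8² + 31×5²]/(64) = 45.1094
s_p = 6.7164
SE = s_p×√(1/n₁ + 1/n₂) = 6.7164×√(1/34 + 1/32) = 1.6542
t = (x̄₁ - x̄₂)/SE = (39 - 30)/1.6542 = 5.4407
df = 64, t-critical = ±1.998
Decision: reject H₀

Answer: t = 5.4407, reject H₀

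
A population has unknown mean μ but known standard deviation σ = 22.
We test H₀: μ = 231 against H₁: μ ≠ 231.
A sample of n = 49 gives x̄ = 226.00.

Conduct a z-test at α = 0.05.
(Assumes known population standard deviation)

Standard error: SE = σ/√n = 22/√49 = 3.1429
z-statistic: z = (x̄ - μ₀)/SE = (226.00 - 231)/3.1429 = -1.5909
Critical value: ±1.960
p-value = 0.1116
Decision: fail to reject H₀

Answer: z = -1.5909, fail to reject H₀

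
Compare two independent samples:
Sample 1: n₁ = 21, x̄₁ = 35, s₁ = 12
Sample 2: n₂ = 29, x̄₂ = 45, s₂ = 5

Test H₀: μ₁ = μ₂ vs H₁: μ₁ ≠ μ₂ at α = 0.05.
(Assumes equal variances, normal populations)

Pooled variance: s²_p = [20×12² + 28×5²]/(48) = 74.5833
s_p = 8.6362
SE = s_p×√(1/n₁ + 1/n₂) = 8.6362×√(1/21 + 1/29) = 2.4746
t = (x̄₁ - x̄₂)/SE = (35 - 45)/2.4746 = -4.0411
df = 48, t-critical = ±2.011
Decision: reject H₀

Answer: t = -4.0411, reject H₀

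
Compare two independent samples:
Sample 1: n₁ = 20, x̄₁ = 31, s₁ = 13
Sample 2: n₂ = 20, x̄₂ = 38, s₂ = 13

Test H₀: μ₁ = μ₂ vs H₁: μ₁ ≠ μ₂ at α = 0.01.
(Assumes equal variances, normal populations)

Pooled variance: s²_p = [19×13² + 19×13²]/(38) = 169.0000
s_p = 13.0000
SE = s_p×√(1/n₁ + 1/n₂) = 13.0000×√(1/20 + 1/20) = 4.1110
t = (x̄₁ - x̄₂)/SE = (31 - 38)/4.1110 = -1.7027
df = 38, t-critical = ±2.712
Decision: fail to reject H₀

Answer: t = -1.7027, fail to reject H₀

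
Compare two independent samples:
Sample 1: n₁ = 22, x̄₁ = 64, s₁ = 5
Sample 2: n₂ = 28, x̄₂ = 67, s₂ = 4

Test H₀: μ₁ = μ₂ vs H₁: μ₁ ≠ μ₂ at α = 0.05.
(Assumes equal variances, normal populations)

Answer: t = -2.3583, reject H₀

Derivation:
Pooled variance: s²_p = [21×5² + 27×4²]/(48) = 19.9375
s_p = 4.4651
SE = s_p×√(1/n₁ + 1/n₂) = 4.4651×√(1/22 + 1/28) = 1.2721
t = (x̄₁ - x̄₂)/SE = (64 - 67)/1.2721 = -2.3583
df = 48, t-critical = ±2.011
Decision: reject H₀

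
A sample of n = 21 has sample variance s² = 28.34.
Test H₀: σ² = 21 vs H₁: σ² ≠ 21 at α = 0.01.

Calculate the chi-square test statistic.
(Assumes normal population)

df = n - 1 = 20
χ² = (n-1)s²/σ₀² = 20×28.34/21 = 26.9905
Critical values: χ²_{0.995,20} = 7.434, χ²_{0.005,20} = 39.997
Rejection region: χ² < 7.434 or χ² > 39.997
Decision: fail to reject H₀

Answer: χ² = 26.9905, fail to reject H₀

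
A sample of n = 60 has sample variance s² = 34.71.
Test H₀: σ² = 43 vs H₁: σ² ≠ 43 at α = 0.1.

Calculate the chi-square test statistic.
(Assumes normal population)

df = n - 1 = 59
χ² = (n-1)s²/σ₀² = 59×34.71/43 = 47.6253
Critical values: χ²_{0.95,59} = 42.339, χ²_{0.05,59} = 77.931
Rejection region: χ² < 42.339 or χ² > 77.931
Decision: fail to reject H₀

Answer: χ² = 47.6253, fail to reject H₀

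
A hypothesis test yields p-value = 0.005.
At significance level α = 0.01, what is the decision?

Compare p-value to α:
0.005 < 0.01
Decision: reject H₀

Answer: reject H₀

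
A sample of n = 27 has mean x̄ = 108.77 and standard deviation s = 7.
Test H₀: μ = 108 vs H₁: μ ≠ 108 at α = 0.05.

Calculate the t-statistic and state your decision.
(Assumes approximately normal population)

Answer: t = 0.5716, fail to reject H₀

Derivation:
df = n - 1 = 26
SE = s/√n = 7/√27 = 1.3472
t = (x̄ - μ₀)/SE = (108.77 - 108)/1.3472 = 0.5716
Critical value: t_{0.025,26} = ±2.056
p-value ≈ 0.5725
Decision: fail to reject H₀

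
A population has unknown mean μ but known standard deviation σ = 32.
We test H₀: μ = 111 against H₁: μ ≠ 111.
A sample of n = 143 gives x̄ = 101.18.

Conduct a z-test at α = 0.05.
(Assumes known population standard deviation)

Answer: z = -3.6697, reject H₀

Derivation:
Standard error: SE = σ/√n = 32/√143 = 2.6760
z-statistic: z = (x̄ - μ₀)/SE = (101.18 - 111)/2.6760 = -3.6697
Critical value: ±1.960
p-value = 0.0002
Decision: reject H₀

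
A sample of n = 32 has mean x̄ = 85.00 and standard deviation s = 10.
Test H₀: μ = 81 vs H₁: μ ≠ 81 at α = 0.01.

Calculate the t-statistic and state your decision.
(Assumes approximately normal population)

Answer: t = 2.2627, fail to reject H₀

Derivation:
df = n - 1 = 31
SE = s/√n = 10/√32 = 1.7678
t = (x̄ - μ₀)/SE = (85.00 - 81)/1.7678 = 2.2627
Critical value: t_{0.005,31} = ±2.744
p-value ≈ 0.0308
Decision: fail to reject H₀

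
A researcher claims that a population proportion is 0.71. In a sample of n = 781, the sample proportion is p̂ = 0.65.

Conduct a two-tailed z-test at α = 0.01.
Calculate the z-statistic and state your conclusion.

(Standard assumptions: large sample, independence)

Answer: z = -3.6953, reject H₀

Derivation:
H₀: p = 0.71, H₁: p ≠ 0.71
Standard error: SE = √(p₀(1-p₀)/n) = √(0.71×0.29/781) = 0.016237
z-statistic: z = (p̂ - p₀)/SE = (0.65 - 0.71)/0.016237 = -3.6953
Critical value: z_0.005 = ±2.576
p-value = 0.0002
Decision: reject H₀ at α = 0.01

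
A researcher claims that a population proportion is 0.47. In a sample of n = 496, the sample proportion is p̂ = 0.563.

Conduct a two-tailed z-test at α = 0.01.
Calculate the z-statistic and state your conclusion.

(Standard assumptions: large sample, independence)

Answer: z = 4.1499, reject H₀

Derivation:
H₀: p = 0.47, H₁: p ≠ 0.47
Standard error: SE = √(p₀(1-p₀)/n) = √(0.47×0.53/496) = 0.022410
z-statistic: z = (p̂ - p₀)/SE = (0.563 - 0.47)/0.022410 = 4.1499
Critical value: z_0.005 = ±2.576
p-value < 0.0001
Decision: reject H₀ at α = 0.01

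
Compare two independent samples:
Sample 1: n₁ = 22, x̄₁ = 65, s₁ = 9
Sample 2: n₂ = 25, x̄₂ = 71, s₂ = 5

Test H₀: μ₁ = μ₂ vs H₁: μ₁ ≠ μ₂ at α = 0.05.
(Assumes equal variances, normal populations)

Pooled variance: s²_p = [21×9² + 24×5²]/(45) = 51.1333
s_p = 7.1508
SE = s_p×√(1/n₁ + 1/n₂) = 7.1508×√(1/22 + 1/25) = 2.0904
t = (x̄₁ - x̄₂)/SE = (65 - 71)/2.0904 = -2.8703
df = 45, t-critical = ±2.014
Decision: reject H₀

Answer: t = -2.8703, reject H₀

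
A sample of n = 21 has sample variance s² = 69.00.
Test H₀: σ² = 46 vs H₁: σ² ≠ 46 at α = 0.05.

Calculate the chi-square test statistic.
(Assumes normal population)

df = n - 1 = 20
χ² = (n-1)s²/σ₀² = 20×69.00/46 = 30.0000
Critical values: χ²_{0.975,20} = 9.591, χ²_{0.025,20} = 34.170
Rejection region: χ² < 9.591 or χ² > 34.170
Decision: fail to reject H₀

Answer: χ² = 30.0000, fail to reject H₀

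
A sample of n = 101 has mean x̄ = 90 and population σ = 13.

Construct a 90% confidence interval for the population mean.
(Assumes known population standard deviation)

Answer: (87.8722, 92.1278)

Derivation:
Confidence level: 90%, α = 0.1
z_0.05 = 1.645
SE = σ/√n = 13/√101 = 1.2935
Margin of error = 1.645 × 1.2935 = 2.1278
CI: x̄ ± margin = 90 ± 2.1278
CI: (87.8722, 92.1278)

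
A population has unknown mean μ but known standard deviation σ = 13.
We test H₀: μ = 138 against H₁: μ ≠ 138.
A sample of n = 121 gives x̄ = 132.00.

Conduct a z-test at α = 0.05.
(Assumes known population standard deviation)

Answer: z = -5.0770, reject H₀

Derivation:
Standard error: SE = σ/√n = 13/√121 = 1.1818
z-statistic: z = (x̄ - μ₀)/SE = (132.00 - 138)/1.1818 = -5.0770
Critical value: ±1.960
p-value < 0.0001
Decision: reject H₀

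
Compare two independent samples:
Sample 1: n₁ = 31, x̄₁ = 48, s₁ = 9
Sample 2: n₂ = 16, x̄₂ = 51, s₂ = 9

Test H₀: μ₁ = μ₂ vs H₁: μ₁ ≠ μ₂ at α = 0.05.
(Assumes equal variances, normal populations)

Answer: t = -1.0828, fail to reject H₀

Derivation:
Pooled variance: s²_p = [30×9² + 15×9²]/(45) = 81.0000
s_p = 9.0000
SE = s_p×√(1/n₁ + 1/n₂) = 9.0000×√(1/31 + 1/16) = 2.7705
t = (x̄₁ - x̄₂)/SE = (48 - 51)/2.7705 = -1.0828
df = 45, t-critical = ±2.014
Decision: fail to reject H₀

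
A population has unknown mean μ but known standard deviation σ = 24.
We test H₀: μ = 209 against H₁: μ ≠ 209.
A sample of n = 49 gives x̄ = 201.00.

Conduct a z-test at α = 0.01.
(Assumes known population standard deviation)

Standard error: SE = σ/√n = 24/√49 = 3.4286
z-statistic: z = (x̄ - μ₀)/SE = (201.00 - 209)/3.4286 = -2.3333
Critical value: ±2.576
p-value = 0.0196
Decision: fail to reject H₀

Answer: z = -2.3333, fail to reject H₀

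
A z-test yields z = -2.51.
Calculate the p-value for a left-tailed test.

For z = -2.51:
p = P(Z < -2.51) = Φ(-2.51) = 0.0060

Answer: p-value ≈ 0.0060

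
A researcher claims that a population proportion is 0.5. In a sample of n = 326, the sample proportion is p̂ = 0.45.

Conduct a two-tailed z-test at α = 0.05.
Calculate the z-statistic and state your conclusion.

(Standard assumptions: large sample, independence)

H₀: p = 0.5, H₁: p ≠ 0.5
Standard error: SE = √(p₀(1-p₀)/n) = √(0.5×0.5/326) = 0.027692
z-statistic: z = (p̂ - p₀)/SE = (0.45 - 0.5)/0.027692 = -1.8056
Critical value: z_0.025 = ±1.960
p-value = 0.0710
Decision: fail to reject H₀ at α = 0.05

Answer: z = -1.8056, fail to reject H₀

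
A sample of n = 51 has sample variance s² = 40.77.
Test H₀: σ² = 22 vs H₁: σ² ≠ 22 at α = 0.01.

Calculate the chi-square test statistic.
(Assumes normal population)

Answer: χ² = 92.6591, reject H₀

Derivation:
df = n - 1 = 50
χ² = (n-1)s²/σ₀² = 50×40.77/22 = 92.6591
Critical values: χ²_{0.995,50} = 27.991, χ²_{0.005,50} = 79.490
Rejection region: χ² < 27.991 or χ² > 79.490
Decision: reject H₀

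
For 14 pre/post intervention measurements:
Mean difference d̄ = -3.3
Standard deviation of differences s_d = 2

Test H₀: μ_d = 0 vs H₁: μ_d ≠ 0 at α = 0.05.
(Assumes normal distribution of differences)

Answer: t = -6.1740, reject H₀

Derivation:
df = n - 1 = 13
SE = s_d/√n = 2/√14 = 0.5345
t = d̄/SE = -3.3/0.5345 = -6.1740
Critical value: t_{0.025,13} = ±2.160
p-value < 0.0001
Decision: reject H₀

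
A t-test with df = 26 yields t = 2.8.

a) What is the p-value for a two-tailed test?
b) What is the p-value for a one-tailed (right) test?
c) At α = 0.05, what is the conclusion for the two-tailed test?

Answer: a) 0.0095, b) 0.0048, c) reject H₀

Derivation:
Using t-distribution with df = 26:
a) Two-tailed: p = 2×P(T > 2.8) = 0.0095
b) One-tailed: p = P(T > 2.8) = 0.0048
c) 0.0095 < 0.05, reject H₀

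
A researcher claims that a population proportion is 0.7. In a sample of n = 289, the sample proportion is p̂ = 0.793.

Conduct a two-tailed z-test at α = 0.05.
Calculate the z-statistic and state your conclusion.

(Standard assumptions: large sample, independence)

H₀: p = 0.7, H₁: p ≠ 0.7
Standard error: SE = √(p₀(1-p₀)/n) = √(0.7×0.3/289) = 0.026956
z-statistic: z = (p̂ - p₀)/SE = (0.793 - 0.7)/0.026956 = 3.4501
Critical value: z_0.025 = ±1.960
p-value = 0.0006
Decision: reject H₀ at α = 0.05

Answer: z = 3.4501, reject H₀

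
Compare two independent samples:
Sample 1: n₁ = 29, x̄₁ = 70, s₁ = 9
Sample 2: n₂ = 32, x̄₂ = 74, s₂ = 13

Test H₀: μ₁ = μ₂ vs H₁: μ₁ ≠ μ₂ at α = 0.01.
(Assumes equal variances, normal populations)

Pooled variance: s²_p = [28×9² + 31×13²]/(59) = 127.2373
s_p = 11.2800
SE = s_p×√(1/n₁ + 1/n₂) = 11.2800×√(1/29 + 1/32) = 2.8920
t = (x̄₁ - x̄₂)/SE = (70 - 74)/2.8920 = -1.3831
df = 59, t-critical = ±2.662
Decision: fail to reject H₀

Answer: t = -1.3831, fail to reject H₀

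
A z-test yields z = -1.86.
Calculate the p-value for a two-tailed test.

For z = -1.86:
p = 2×P(Z > |-1.86|) = 2×(1 - Φ(1.86)) = 0.0629

Answer: p-value ≈ 0.0629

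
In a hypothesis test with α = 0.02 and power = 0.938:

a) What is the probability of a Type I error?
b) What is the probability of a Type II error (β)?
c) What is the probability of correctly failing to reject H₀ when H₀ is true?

Answer: a) 0.02, b) 0.062, c) 0.98

Derivation:
a) Type I error probability = α = 0.02
b) Power = P(reject H₀ | H₁ true) = 1 - β = 0.938, so Type II error probability = β = 1 - Power = 0.062
c) P(fail to reject H₀ | H₀ true) = 1 - α = 0.98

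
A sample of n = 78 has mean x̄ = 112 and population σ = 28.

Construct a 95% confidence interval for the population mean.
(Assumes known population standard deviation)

Answer: (105.7860, 118.2140)

Derivation:
Confidence level: 95%, α = 0.05
z_0.025 = 1.960
SE = σ/√n = 28/√78 = 3.1704
Margin of error = 1.960 × 3.1704 = 6.2140
CI: x̄ ± margin = 112 ± 6.2140
CI: (105.7860, 118.2140)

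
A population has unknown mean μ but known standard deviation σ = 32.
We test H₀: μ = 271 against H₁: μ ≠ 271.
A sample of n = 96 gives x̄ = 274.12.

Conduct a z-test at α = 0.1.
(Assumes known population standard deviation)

Standard error: SE = σ/√n = 32/√96 = 3.2660
z-statistic: z = (x̄ - μ₀)/SE = (274.12 - 271)/3.2660 = 0.9553
Critical value: ±1.645
p-value = 0.3394
Decision: fail to reject H₀

Answer: z = 0.9553, fail to reject H₀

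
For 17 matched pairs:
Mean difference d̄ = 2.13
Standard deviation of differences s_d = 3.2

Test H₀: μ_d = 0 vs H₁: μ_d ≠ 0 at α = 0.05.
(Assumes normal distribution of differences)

df = n - 1 = 16
SE = s_d/√n = 3.2/√17 = 0.7761
t = d̄/SE = 2.13/0.7761 = 2.7445
Critical value: t_{0.025,16} = ±2.120
p-value ≈ 0.0144
Decision: reject H₀

Answer: t = 2.7445, reject H₀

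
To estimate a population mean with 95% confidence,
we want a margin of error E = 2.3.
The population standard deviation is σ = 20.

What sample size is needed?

Answer: n = 291

Derivation:
z_0.025 = 1.960
n = (z×σ/E)² = (1.960×20/2.3)²
n = 290.4802
Round up: n = 291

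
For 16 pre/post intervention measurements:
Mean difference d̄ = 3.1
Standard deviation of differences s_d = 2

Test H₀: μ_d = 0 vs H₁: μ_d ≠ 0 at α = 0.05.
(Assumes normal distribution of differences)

df = n - 1 = 15
SE = s_d/√n = 2/√16 = 0.5000
t = d̄/SE = 3.1/0.5000 = 6.2000
Critical value: t_{0.025,15} = ±2.131
p-value < 0.0001
Decision: reject H₀

Answer: t = 6.2000, reject H₀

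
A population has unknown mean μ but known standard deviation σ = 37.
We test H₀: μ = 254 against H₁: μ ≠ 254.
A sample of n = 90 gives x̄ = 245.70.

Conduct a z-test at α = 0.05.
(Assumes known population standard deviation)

Answer: z = -2.1282, reject H₀

Derivation:
Standard error: SE = σ/√n = 37/√90 = 3.9001
z-statistic: z = (x̄ - μ₀)/SE = (245.70 - 254)/3.9001 = -2.1282
Critical value: ±1.960
p-value = 0.0333
Decision: reject H₀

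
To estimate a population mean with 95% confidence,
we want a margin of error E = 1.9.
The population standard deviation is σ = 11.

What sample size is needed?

z_0.025 = 1.960
n = (z×σ/E)² = (1.960×11/1.9)²
n = 128.7628
Round up: n = 129

Answer: n = 129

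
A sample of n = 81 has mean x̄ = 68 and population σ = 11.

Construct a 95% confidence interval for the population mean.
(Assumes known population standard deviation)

Confidence level: 95%, α = 0.05
z_0.025 = 1.960
SE = σ/√n = 11/√81 = 1.2222
Margin of error = 1.960 × 1.2222 = 2.3955
CI: x̄ ± margin = 68 ± 2.3955
CI: (65.6045, 70.3955)

Answer: (65.6045, 70.3955)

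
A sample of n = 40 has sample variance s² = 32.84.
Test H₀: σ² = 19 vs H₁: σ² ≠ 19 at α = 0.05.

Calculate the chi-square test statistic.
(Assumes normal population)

df = n - 1 = 39
χ² = (n-1)s²/σ₀² = 39×32.84/19 = 67.4084
Critical values: χ²_{0.975,39} = 23.654, χ²_{0.025,39} = 58.120
Rejection region: χ² < 23.654 or χ² > 58.120
Decision: reject H₀

Answer: χ² = 67.4084, reject H₀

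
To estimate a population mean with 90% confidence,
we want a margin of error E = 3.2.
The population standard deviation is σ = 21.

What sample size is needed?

Answer: n = 117

Derivation:
z_0.05 = 1.645
n = (z×σ/E)² = (1.645×21/3.2)²
n = 116.5388
Round up: n = 117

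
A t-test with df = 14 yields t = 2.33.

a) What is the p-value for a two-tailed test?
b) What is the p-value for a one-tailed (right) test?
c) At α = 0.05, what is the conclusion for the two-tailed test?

Using t-distribution with df = 14:
a) Two-tailed: p = 2×P(T > 2.33) = 0.0353
b) One-tailed: p = P(T > 2.33) = 0.0176
c) 0.0353 < 0.05, reject H₀

Answer: a) 0.0353, b) 0.0176, c) reject H₀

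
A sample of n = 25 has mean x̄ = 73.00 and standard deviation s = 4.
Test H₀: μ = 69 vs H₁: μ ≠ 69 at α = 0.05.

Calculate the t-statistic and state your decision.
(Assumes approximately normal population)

Answer: t = 5.0000, reject H₀

Derivation:
df = n - 1 = 24
SE = s/√n = 4/√25 = 0.8000
t = (x̄ - μ₀)/SE = (73.00 - 69)/0.8000 = 5.0000
Critical value: t_{0.025,24} = ±2.064
p-value < 0.0001
Decision: reject H₀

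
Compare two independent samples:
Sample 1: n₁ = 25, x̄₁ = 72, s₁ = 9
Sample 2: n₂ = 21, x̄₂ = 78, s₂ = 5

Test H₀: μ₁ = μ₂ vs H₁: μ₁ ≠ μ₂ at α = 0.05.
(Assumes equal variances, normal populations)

Answer: t = -2.7197, reject H₀

Derivation:
Pooled variance: s²_p = [24×9² + 20×5²]/(44) = 55.5455
s_p = 7.4529
SE = s_p×√(1/n₁ + 1/n₂) = 7.4529×√(1/25 + 1/21) = 2.2061
t = (x̄₁ - x̄₂)/SE = (72 - 78)/2.2061 = -2.7197
df = 44, t-critical = ±2.015
Decision: reject H₀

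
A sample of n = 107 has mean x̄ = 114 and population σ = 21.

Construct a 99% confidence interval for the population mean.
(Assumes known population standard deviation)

Answer: (108.7705, 119.2295)

Derivation:
Confidence level: 99%, α = 0.01
z_0.005 = 2.576
SE = σ/√n = 21/√107 = 2.0301
Margin of error = 2.576 × 2.0301 = 5.2295
CI: x̄ ± margin = 114 ± 5.2295
CI: (108.7705, 119.2295)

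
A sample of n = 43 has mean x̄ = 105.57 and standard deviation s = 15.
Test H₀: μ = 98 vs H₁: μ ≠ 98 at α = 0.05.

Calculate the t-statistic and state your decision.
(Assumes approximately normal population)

Answer: t = 3.3093, reject H₀

Derivation:
df = n - 1 = 42
SE = s/√n = 15/√43 = 2.2875
t = (x̄ - μ₀)/SE = (105.57 - 98)/2.2875 = 3.3093
Critical value: t_{0.025,42} = ±2.018
p-value ≈ 0.0019
Decision: reject H₀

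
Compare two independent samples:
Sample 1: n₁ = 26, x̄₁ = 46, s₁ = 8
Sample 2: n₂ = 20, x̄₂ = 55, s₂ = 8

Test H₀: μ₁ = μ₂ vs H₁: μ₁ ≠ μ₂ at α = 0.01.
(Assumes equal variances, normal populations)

Answer: t = -3.7825, reject H₀

Derivation:
Pooled variance: s²_p = [25×8² + 19×8²]/(44) = 64.0000
s_p = 8.0000
SE = s_p×√(1/n₁ + 1/n₂) = 8.0000×√(1/26 + 1/20) = 2.3794
t = (x̄₁ - x̄₂)/SE = (46 - 55)/2.3794 = -3.7825
df = 44, t-critical = ±2.692
Decision: reject H₀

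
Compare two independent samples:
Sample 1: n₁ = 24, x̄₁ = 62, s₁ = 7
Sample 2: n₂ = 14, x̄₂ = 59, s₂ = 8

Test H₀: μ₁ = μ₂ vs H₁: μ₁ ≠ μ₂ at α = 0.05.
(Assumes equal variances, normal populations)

Pooled variance: s²_p = [23×7² + 13×8²]/(36) = 54.4167
s_p = 7.3768
SE = s_p×√(1/n₁ + 1/n₂) = 7.3768×√(1/24 + 1/14) = 2.4808
t = (x̄₁ - x̄₂)/SE = (62 - 59)/2.4808 = 1.2093
df = 36, t-critical = ±2.028
Decision: fail to reject H₀

Answer: t = 1.2093, fail to reject H₀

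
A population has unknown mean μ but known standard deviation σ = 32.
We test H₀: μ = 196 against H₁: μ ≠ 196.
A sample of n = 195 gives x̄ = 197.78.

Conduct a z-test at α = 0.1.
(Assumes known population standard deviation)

Answer: z = 0.7767, fail to reject H₀

Derivation:
Standard error: SE = σ/√n = 32/√195 = 2.2916
z-statistic: z = (x̄ - μ₀)/SE = (197.78 - 196)/2.2916 = 0.7767
Critical value: ±1.645
p-value = 0.4373
Decision: fail to reject H₀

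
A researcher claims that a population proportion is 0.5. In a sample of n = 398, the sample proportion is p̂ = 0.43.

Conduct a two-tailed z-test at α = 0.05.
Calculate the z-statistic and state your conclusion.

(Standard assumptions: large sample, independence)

Answer: z = -2.7930, reject H₀

Derivation:
H₀: p = 0.5, H₁: p ≠ 0.5
Standard error: SE = √(p₀(1-p₀)/n) = √(0.5×0.5/398) = 0.025063
z-statistic: z = (p̂ - p₀)/SE = (0.43 - 0.5)/0.025063 = -2.7930
Critical value: z_0.025 = ±1.960
p-value = 0.0052
Decision: reject H₀ at α = 0.05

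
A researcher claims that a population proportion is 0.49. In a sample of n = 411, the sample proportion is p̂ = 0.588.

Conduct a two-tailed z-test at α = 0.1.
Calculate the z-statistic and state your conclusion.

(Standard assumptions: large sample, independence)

H₀: p = 0.49, H₁: p ≠ 0.49
Standard error: SE = √(p₀(1-p₀)/n) = √(0.49×0.51/411) = 0.024658
z-statistic: z = (p̂ - p₀)/SE = (0.588 - 0.49)/0.024658 = 3.9744
Critical value: z_0.05 = ±1.645
p-value = 0.0001
Decision: reject H₀ at α = 0.1

Answer: z = 3.9744, reject H₀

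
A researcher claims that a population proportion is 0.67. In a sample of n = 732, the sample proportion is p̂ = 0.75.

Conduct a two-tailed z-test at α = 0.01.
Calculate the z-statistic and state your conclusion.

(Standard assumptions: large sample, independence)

H₀: p = 0.67, H₁: p ≠ 0.67
Standard error: SE = √(p₀(1-p₀)/n) = √(0.67×0.33/732) = 0.017380
z-statistic: z = (p̂ - p₀)/SE = (0.75 - 0.67)/0.017380 = 4.6030
Critical value: z_0.005 = ±2.576
p-value < 0.0001
Decision: reject H₀ at α = 0.01

Answer: z = 4.6030, reject H₀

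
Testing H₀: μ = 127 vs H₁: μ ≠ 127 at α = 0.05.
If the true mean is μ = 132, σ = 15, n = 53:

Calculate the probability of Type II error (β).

Answer: β ≈ 0.3204

Derivation:
SE = σ/√n = 15/√53 = 2.0604
Critical values: μ₀ ± z_0.025×SE = 127 ± 1.960×2.0604
Acceptance region: (122.9616, 131.0384)
Under H₁ (μ = 132): z_high = (131.0384 - 132)/2.0604 = -0.4667, z_low = (122.9616 - 132)/2.0604 = -4.3867
β = P(not reject | H₁) = Φ(-0.4667) - Φ(-4.3867) ≈ 0.3204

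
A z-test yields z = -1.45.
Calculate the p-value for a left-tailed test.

For z = -1.45:
p = P(Z < -1.45) = Φ(-1.45) = 0.0735

Answer: p-value ≈ 0.0735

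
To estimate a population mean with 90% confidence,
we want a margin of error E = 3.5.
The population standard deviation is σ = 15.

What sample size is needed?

Answer: n = 50

Derivation:
z_0.05 = 1.645
n = (z×σ/E)² = (1.645×15/3.5)²
n = 49.7025
Round up: n = 50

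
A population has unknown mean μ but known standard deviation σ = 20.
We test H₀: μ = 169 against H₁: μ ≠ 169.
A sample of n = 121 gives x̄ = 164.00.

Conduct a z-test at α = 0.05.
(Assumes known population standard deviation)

Answer: z = -2.7500, reject H₀

Derivation:
Standard error: SE = σ/√n = 20/√121 = 1.8182
z-statistic: z = (x̄ - μ₀)/SE = (164.00 - 169)/1.8182 = -2.7500
Critical value: ±1.960
p-value = 0.0060
Decision: reject H₀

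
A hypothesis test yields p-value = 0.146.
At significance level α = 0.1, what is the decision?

Compare p-value to α:
0.146 ≥ 0.1
Decision: fail to reject H₀

Answer: fail to reject H₀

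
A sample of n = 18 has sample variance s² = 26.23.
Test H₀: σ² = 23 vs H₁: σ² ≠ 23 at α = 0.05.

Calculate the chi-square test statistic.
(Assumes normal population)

df = n - 1 = 17
χ² = (n-1)s²/σ₀² = 17×26.23/23 = 19.3874
Critical values: χ²_{0.975,17} = 7.564, χ²_{0.025,17} = 30.191
Rejection region: χ² < 7.564 or χ² > 30.191
Decision: fail to reject H₀

Answer: χ² = 19.3874, fail to reject H₀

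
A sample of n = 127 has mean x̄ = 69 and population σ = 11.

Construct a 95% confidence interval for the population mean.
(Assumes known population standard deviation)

Confidence level: 95%, α = 0.05
z_0.025 = 1.960
SE = σ/√n = 11/√127 = 0.9761
Margin of error = 1.960 × 0.9761 = 1.9132
CI: x̄ ± margin = 69 ± 1.9132
CI: (67.0868, 70.9132)

Answer: (67.0868, 70.9132)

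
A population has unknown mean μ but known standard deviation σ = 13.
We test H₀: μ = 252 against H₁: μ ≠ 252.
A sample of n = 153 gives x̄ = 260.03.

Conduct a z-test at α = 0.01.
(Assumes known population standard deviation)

Standard error: SE = σ/√n = 13/√153 = 1.0510
z-statistic: z = (x̄ - μ₀)/SE = (260.03 - 252)/1.0510 = 7.6403
Critical value: ±2.576
p-value < 0.0001
Decision: reject H₀

Answer: z = 7.6403, reject H₀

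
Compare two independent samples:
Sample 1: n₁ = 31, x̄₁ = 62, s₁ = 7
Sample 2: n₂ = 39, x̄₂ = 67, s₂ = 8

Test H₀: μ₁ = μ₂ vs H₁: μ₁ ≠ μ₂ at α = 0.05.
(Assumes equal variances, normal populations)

Pooled variance: s²_p = [30×7² + 38×8²]/(68) = 57.3824
s_p = 7.5751
SE = s_p×√(1/n₁ + 1/n₂) = 7.5751×√(1/31 + 1/39) = 1.8227
t = (x̄₁ - x̄₂)/SE = (62 - 67)/1.8227 = -2.7432
df = 68, t-critical = ±1.995
Decision: reject H₀

Answer: t = -2.7432, reject H₀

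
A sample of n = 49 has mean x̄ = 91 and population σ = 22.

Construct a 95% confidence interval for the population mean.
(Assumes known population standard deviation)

Confidence level: 95%, α = 0.05
z_0.025 = 1.960
SE = σ/√n = 22/√49 = 3.1429
Margin of error = 1.960 × 3.1429 = 6.1601
CI: x̄ ± margin = 91 ± 6.1601
CI: (84.8399, 97.1601)

Answer: (84.8399, 97.1601)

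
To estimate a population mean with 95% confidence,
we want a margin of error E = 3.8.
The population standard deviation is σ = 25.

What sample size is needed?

z_0.025 = 1.960
n = (z×σ/E)² = (1.960×25/3.8)²
n = 166.2742
Round up: n = 167

Answer: n = 167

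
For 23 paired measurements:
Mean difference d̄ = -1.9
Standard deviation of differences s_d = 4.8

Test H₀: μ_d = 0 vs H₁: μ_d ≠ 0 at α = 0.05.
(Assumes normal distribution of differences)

df = n - 1 = 22
SE = s_d/√n = 4.8/√23 = 1.0009
t = d̄/SE = -1.9/1.0009 = -1.8983
Critical value: t_{0.025,22} = ±2.074
p-value ≈ 0.0709
Decision: fail to reject H₀

Answer: t = -1.8983, fail to reject H₀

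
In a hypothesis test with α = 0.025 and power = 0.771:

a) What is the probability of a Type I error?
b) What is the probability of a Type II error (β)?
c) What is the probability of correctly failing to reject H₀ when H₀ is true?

a) Type I error probability = α = 0.025
b) Power = P(reject H₀ | H₁ true) = 1 - β = 0.771, so Type II error probability = β = 1 - Power = 0.229
c) P(fail to reject H₀ | H₀ true) = 1 - α = 0.975

Answer: a) 0.025, b) 0.229, c) 0.975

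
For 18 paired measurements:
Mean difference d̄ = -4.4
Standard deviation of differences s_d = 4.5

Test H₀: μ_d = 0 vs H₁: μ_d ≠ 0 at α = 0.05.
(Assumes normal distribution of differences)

Answer: t = -4.1482, reject H₀

Derivation:
df = n - 1 = 17
SE = s_d/√n = 4.5/√18 = 1.0607
t = d̄/SE = -4.4/1.0607 = -4.1482
Critical value: t_{0.025,17} = ±2.110
p-value ≈ 0.0007
Decision: reject H₀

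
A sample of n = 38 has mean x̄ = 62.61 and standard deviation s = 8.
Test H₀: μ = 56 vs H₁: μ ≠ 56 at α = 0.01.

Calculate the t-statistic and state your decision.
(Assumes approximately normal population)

Answer: t = 5.0932, reject H₀

Derivation:
df = n - 1 = 37
SE = s/√n = 8/√38 = 1.2978
t = (x̄ - μ₀)/SE = (62.61 - 56)/1.2978 = 5.0932
Critical value: t_{0.005,37} = ±2.715
p-value < 0.0001
Decision: reject H₀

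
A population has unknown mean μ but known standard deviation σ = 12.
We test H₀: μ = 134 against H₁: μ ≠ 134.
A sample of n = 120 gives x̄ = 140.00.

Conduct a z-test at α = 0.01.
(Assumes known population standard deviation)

Answer: z = 5.4775, reject H₀

Derivation:
Standard error: SE = σ/√n = 12/√120 = 1.0954
z-statistic: z = (x̄ - μ₀)/SE = (140.00 - 134)/1.0954 = 5.4775
Critical value: ±2.576
p-value < 0.0001
Decision: reject H₀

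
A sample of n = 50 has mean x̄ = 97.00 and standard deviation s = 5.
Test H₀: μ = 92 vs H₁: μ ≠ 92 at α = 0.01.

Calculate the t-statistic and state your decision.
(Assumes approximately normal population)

df = n - 1 = 49
SE = s/√n = 5/√50 = 0.7071
t = (x̄ - μ₀)/SE = (97.00 - 92)/0.7071 = 7.0711
Critical value: t_{0.005,49} = ±2.680
p-value < 0.0001
Decision: reject H₀

Answer: t = 7.0711, reject H₀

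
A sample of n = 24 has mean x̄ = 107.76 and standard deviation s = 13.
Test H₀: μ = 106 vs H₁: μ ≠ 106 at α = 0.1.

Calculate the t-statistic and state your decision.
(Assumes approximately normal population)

Answer: t = 0.6632, fail to reject H₀

Derivation:
df = n - 1 = 23
SE = s/√n = 13/√24 = 2.6536
t = (x̄ - μ₀)/SE = (107.76 - 106)/2.6536 = 0.6632
Critical value: t_{0.05,23} = ±1.714
p-value ≈ 0.5138
Decision: fail to reject H₀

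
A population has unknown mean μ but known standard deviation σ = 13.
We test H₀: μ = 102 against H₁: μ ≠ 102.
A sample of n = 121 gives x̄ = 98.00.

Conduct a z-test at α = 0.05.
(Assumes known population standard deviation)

Standard error: SE = σ/√n = 13/√121 = 1.1818
z-statistic: z = (x̄ - μ₀)/SE = (98.00 - 102)/1.1818 = -3.3847
Critical value: ±1.960
p-value = 0.0007
Decision: reject H₀

Answer: z = -3.3847, reject H₀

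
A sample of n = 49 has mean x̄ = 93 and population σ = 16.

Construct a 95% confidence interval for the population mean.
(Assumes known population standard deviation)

Confidence level: 95%, α = 0.05
z_0.025 = 1.960
SE = σ/√n = 16/√49 = 2.2857
Margin of error = 1.960 × 2.2857 = 4.4800
CI: x̄ ± margin = 93 ± 4.4800
CI: (88.5200, 97.4800)

Answer: (88.5200, 97.4800)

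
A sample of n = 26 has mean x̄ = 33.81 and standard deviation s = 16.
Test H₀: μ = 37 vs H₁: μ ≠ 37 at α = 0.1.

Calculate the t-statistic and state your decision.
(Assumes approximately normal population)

df = n - 1 = 25
SE = s/√n = 16/√26 = 3.1379
t = (x̄ - μ₀)/SE = (33.81 - 37)/3.1379 = -1.0166
Critical value: t_{0.05,25} = ±1.708
p-value ≈ 0.3191
Decision: fail to reject H₀

Answer: t = -1.0166, fail to reject H₀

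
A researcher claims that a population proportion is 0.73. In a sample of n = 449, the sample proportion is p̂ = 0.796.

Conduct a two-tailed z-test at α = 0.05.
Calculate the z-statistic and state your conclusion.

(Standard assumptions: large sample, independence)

H₀: p = 0.73, H₁: p ≠ 0.73
Standard error: SE = √(p₀(1-p₀)/n) = √(0.73×0.27/449) = 0.020952
z-statistic: z = (p̂ - p₀)/SE = (0.796 - 0.73)/0.020952 = 3.1501
Critical value: z_0.025 = ±1.960
p-value = 0.0016
Decision: reject H₀ at α = 0.05

Answer: z = 3.1501, reject H₀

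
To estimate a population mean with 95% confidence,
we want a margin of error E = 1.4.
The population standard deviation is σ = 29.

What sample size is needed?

z_0.025 = 1.960
n = (z×σ/E)² = (1.960×29/1.4)²
n = 1648.3600
Round up: n = 1649

Answer: n = 1649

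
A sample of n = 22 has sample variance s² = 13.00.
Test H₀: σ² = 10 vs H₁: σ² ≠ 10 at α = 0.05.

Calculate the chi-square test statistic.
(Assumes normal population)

df = n - 1 = 21
χ² = (n-1)s²/σ₀² = 21×13.00/10 = 27.3000
Critical values: χ²_{0.975,21} = 10.283, χ²_{0.025,21} = 35.479
Rejection region: χ² < 10.283 or χ² > 35.479
Decision: fail to reject H₀

Answer: χ² = 27.3000, fail to reject H₀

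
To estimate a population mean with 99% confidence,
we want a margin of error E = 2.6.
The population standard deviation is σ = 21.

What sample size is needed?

z_0.005 = 2.576
n = (z×σ/E)² = (2.576×21/2.6)²
n = 432.8960
Round up: n = 433

Answer: n = 433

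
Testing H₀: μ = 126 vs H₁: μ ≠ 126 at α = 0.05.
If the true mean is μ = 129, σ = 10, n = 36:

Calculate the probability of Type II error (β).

Answer: β ≈ 0.5635

Derivation:
SE = σ/√n = 10/√36 = 1.6667
Critical values: μ₀ ± z_0.025×SE = 126 ± 1.960×1.6667
Acceptance region: (122.7333, 129.2667)
Under H₁ (μ = 129): z_high = (129.2667 - 129)/1.6667 = 0.1600, z_low = (122.7333 - 129)/1.6667 = -3.7599
β = P(not reject | H₁) = Φ(0.1600) - Φ(-3.7599) ≈ 0.5635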